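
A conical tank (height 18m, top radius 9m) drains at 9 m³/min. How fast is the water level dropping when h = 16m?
9/(64π) ≈ 0.04476 m/min

r/h = 9/18, so r = (1/2)h
V = (1/3)πr²h = (1/3)π((1/2)h)²h = (1/12)πh³
dV/dh = (1/4)πh²
dh/dt = (dV/dt)/(dV/dh) = -9/((1/4)π·16²) = -9/(64π) m/min
The level is dropping at 9/(64π) ≈ 0.04476 m/min.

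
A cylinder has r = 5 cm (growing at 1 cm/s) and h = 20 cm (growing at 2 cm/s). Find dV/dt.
250π cm³/s

V = πr²h
dV/dt = 2πrh·dr/dt + πr²·dh/dt
= 2π(5)(20)(1) + π(5)²(2)
= 250π cm³/s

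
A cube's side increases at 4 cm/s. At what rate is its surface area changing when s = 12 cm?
576 cm²/s

A = 6s²
dA/dt = 12s · ds/dt = 12·12·4 = 576 cm²/s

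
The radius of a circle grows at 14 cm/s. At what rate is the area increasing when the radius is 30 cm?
840π cm²/s

A = πr²
dA/dt = 2πr · dr/dt = 2π(30)(14) = 840π cm²/s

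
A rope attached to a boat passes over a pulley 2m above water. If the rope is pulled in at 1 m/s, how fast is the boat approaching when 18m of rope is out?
9√5/20 ≈ 1.006 m/s

rope² = x² + 2²
x = √(18² - 2²) = 8√5
dx/dt = (rope/x) · d(rope)/dt = (18/(8√5)) · (-1) = -9√5/20 m/s
The boat approaches at 9√5/20 ≈ 1.006 m/s.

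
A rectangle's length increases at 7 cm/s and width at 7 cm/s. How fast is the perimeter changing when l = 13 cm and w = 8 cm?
28 cm/s

P = 2(l + w)
dP/dt = 2(dl/dt + dw/dt) = 2(7 + 7) = 28 cm/s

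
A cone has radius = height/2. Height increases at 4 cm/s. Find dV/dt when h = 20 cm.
400π cm³/s

V = (1/3)π(h/2)²h = πh³/12
dV/dt = πh²/4 · 4
At h = 20: dV/dt = 400π cm³/s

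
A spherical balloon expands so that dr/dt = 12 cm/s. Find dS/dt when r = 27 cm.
2592π cm²/s

S = 4πr²
dS/dt = dS/dr · dr/dt = 8πr · 12
At r = 27: dS/dt = 2592π cm²/s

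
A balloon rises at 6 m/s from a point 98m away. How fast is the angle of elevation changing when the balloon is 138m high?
0.020525 rad/s

tan(θ) = y/98
sec²(θ) · dθ/dt = (1/98) · dy/dt
dθ/dt = cos²(θ)/98 · 6 = 98/(98² + 138²) · 6
dθ/dt = 0.020525 rad/s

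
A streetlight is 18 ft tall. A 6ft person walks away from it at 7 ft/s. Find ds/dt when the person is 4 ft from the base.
7/2 ft/s

By similar triangles: 18/(x+s) = 6/s
Solving: s = 6x/12
ds/dt = 6/12 · dx/dt = 1/2 · 7 = 7/2 ft/s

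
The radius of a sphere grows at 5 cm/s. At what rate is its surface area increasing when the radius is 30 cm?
1200π cm²/s

S = 4πr²
dS/dt = dS/dr · dr/dt = 8πr · 5
At r = 30: dS/dt = 1200π cm²/s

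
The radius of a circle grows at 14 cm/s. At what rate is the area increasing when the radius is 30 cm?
840π cm²/s

A = πr²
dA/dt = 2πr · dr/dt = 2π(30)(14) = 840π cm²/s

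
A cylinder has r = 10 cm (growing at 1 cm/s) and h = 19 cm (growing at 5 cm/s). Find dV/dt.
880π cm³/s

V = πr²h
dV/dt = 2πrh·dr/dt + πr²·dh/dt
= 2π(10)(19)(1) + π(10)²(5)
= 880π cm³/s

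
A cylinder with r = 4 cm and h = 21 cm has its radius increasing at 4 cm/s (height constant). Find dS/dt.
232π cm²/s

S = 2πrh + 2πr² (lateral + bases)
dS/dt = (2πh + 4πr)·dr/dt = (2π·21 + 4π·4)·4
= 232π cm²/s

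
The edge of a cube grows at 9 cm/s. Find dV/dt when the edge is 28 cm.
21168 cm³/s

V = s³
dV/dt = 3s² · ds/dt = 3·28²·9 = 21168 cm³/s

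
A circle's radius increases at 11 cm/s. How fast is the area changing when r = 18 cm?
396π cm²/s

A = πr²
dA/dt = 2πr · dr/dt = 2π(18)(11) = 396π cm²/s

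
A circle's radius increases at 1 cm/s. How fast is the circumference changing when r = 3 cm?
2π cm/s

C = 2πr
dC/dt = 2π · dr/dt = 2π · 1 = 2π cm/s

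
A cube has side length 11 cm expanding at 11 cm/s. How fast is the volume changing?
3993 cm³/s

V = s³
dV/dt = 3s² · ds/dt = 3·11²·11 = 3993 cm³/s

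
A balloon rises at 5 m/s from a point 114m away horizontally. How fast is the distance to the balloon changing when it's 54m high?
45√442/442 ≈ 2.14 m/s

z² = 114² + y²
z = √(114² + 54²) = 6√442
dz/dt = y/z · dy/dt = 54/(6√442) · 5 = 45√442/442 ≈ 2.14 m/s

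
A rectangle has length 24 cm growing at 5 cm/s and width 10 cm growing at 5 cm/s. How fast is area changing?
170 cm²/s

A = lw
dA/dt = w·dl/dt + l·dw/dt = 10·5 + 24·5 = 170 cm²/s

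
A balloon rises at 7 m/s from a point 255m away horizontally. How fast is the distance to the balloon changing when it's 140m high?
196√3385/3385 ≈ 3.369 m/s

z² = 255² + y²
z = √(255² + 140²) = 5√3385
dz/dt = y/z · dy/dt = 140/(5√3385) · 7 = 196√3385/3385 ≈ 3.369 m/s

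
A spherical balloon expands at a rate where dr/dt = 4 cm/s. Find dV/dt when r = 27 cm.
11664π cm³/s

V = (4/3)πr³
dV/dt = dV/dr · dr/dt = 4πr² · 4
At r = 27: dV/dt = 11664π cm³/s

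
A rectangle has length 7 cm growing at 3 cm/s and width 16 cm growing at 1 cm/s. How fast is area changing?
55 cm²/s

A = lw
dA/dt = w·dl/dt + l·dw/dt = 16·3 + 7·1 = 55 cm²/s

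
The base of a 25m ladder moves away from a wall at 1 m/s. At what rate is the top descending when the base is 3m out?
3√154/308 ≈ 0.1209 m/s

x² + y² = 25²
2x·dx/dt + 2y·dy/dt = 0
dy/dt = -x/y · dx/dt = -3/(2√154) · 1 = -3√154/308 m/s
The top is descending at 3√154/308 ≈ 0.1209 m/s.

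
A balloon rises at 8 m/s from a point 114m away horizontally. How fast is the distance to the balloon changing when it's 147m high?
392√3845/3845 ≈ 6.322 m/s

z² = 114² + y²
z = √(114² + 147²) = 3√3845
dz/dt = y/z · dy/dt = 147/(3√3845) · 8 = 392√3845/3845 ≈ 6.322 m/s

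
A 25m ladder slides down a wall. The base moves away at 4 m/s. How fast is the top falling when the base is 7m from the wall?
7/6 ≈ 1.167 m/s

x² + y² = 25²
2x·dx/dt + 2y·dy/dt = 0
dy/dt = -x/y · dx/dt = -7/24 · 4 = -7/6 m/s
The top is descending at 7/6 ≈ 1.167 m/s.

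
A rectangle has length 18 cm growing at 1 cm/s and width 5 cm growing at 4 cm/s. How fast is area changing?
77 cm²/s

A = lw
dA/dt = w·dl/dt + l·dw/dt = 5·1 + 18·4 = 77 cm²/s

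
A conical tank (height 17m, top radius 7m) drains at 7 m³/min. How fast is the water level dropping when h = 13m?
289/(1183π) ≈ 0.07776 m/min

r/h = 7/17, so r = (7/17)h
V = (1/3)πr²h = (1/3)π((7/17)h)²h = (49/867)πh³
dV/dh = (49/289)πh²
dh/dt = (dV/dt)/(dV/dh) = -7/((49/289)π·13²) = -289/(1183π) m/min
The level is dropping at 289/(1183π) ≈ 0.07776 m/min.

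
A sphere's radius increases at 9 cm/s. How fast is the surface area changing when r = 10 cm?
720π cm²/s

S = 4πr²
dS/dt = dS/dr · dr/dt = 8πr · 9
At r = 10: dS/dt = 720π cm²/s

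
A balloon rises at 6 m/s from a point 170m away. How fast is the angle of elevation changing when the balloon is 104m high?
0.025682 rad/s

tan(θ) = y/170
sec²(θ) · dθ/dt = (1/170) · dy/dt
dθ/dt = cos²(θ)/170 · 6 = 170/(170² + 104²) · 6
dθ/dt = 0.025682 rad/s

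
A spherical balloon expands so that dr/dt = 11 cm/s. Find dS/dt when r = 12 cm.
1056π cm²/s

S = 4πr²
dS/dt = dS/dr · dr/dt = 8πr · 11
At r = 12: dS/dt = 1056π cm²/s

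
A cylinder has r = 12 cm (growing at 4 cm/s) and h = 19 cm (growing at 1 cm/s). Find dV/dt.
1968π cm³/s

V = πr²h
dV/dt = 2πrh·dr/dt + πr²·dh/dt
= 2π(12)(19)(4) + π(12)²(1)
= 1968π cm³/s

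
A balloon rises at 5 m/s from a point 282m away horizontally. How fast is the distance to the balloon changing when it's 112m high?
280√23017/23017 ≈ 1.846 m/s

z² = 282² + y²
z = √(282² + 112²) = 2√23017
dz/dt = y/z · dy/dt = 112/(2√23017) · 5 = 280√23017/23017 ≈ 1.846 m/s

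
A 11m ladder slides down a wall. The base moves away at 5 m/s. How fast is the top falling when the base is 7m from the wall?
35√2/12 ≈ 4.125 m/s

x² + y² = 11²
2x·dx/dt + 2y·dy/dt = 0
dy/dt = -x/y · dx/dt = -7/(6√2) · 5 = -35√2/12 m/s
The top is descending at 35√2/12 ≈ 4.125 m/s.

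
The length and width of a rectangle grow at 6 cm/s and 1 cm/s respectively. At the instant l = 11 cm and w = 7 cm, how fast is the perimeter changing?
14 cm/s

P = 2(l + w)
dP/dt = 2(dl/dt + dw/dt) = 2(6 + 1) = 14 cm/s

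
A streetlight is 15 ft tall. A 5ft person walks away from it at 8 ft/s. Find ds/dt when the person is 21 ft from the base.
4 ft/s

By similar triangles: 15/(x+s) = 5/s
Solving: s = 5x/10
ds/dt = 5/10 · dx/dt = 1/2 · 8 = 4 ft/s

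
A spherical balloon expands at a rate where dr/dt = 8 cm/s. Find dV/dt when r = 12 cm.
4608π cm³/s

V = (4/3)πr³
dV/dt = dV/dr · dr/dt = 4πr² · 8
At r = 12: dV/dt = 4608π cm³/s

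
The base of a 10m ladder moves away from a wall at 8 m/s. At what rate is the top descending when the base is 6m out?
6 m/s

x² + y² = 10²
2x·dx/dt + 2y·dy/dt = 0
dy/dt = -x/y · dx/dt = -6/8 · 8 = -6 m/s
The top is descending at 6 m/s.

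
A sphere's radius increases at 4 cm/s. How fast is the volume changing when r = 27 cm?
11664π cm³/s

V = (4/3)πr³
dV/dt = dV/dr · dr/dt = 4πr² · 4
At r = 27: dV/dt = 11664π cm³/s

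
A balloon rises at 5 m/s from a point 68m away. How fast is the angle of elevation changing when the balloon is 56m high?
0.043814 rad/s

tan(θ) = y/68
sec²(θ) · dθ/dt = (1/68) · dy/dt
dθ/dt = cos²(θ)/68 · 5 = 68/(68² + 56²) · 5
dθ/dt = 0.043814 rad/s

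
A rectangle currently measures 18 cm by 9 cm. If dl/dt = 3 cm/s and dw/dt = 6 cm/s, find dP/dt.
18 cm/s

P = 2(l + w)
dP/dt = 2(dl/dt + dw/dt) = 2(3 + 6) = 18 cm/s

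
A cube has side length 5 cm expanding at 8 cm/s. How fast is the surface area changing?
480 cm²/s

A = 6s²
dA/dt = 12s · ds/dt = 12·5·8 = 480 cm²/s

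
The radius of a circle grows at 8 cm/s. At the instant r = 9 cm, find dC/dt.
16π cm/s

C = 2πr
dC/dt = 2π · dr/dt = 2π · 8 = 16π cm/s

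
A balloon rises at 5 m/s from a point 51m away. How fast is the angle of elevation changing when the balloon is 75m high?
0.030999 rad/s

tan(θ) = y/51
sec²(θ) · dθ/dt = (1/51) · dy/dt
dθ/dt = cos²(θ)/51 · 5 = 51/(51² + 75²) · 5
dθ/dt = 0.030999 rad/s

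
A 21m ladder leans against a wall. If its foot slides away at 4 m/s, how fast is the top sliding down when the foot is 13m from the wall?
13√17/17 ≈ 3.153 m/s

x² + y² = 21²
2x·dx/dt + 2y·dy/dt = 0
dy/dt = -x/y · dx/dt = -13/(4√17) · 4 = -13√17/17 m/s
The top is descending at 13√17/17 ≈ 3.153 m/s.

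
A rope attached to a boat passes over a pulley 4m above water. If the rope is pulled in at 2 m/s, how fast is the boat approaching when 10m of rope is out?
10√21/21 ≈ 2.182 m/s

rope² = x² + 4²
x = √(10² - 4²) = 2√21
dx/dt = (rope/x) · d(rope)/dt = (10/(2√21)) · (-2) = -10√21/21 m/s
The boat approaches at 10√21/21 ≈ 2.182 m/s.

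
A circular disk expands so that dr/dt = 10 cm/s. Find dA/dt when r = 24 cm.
480π cm²/s

A = πr²
dA/dt = 2πr · dr/dt = 2π(24)(10) = 480π cm²/s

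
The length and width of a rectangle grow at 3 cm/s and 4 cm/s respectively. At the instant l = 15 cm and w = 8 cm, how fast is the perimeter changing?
14 cm/s

P = 2(l + w)
dP/dt = 2(dl/dt + dw/dt) = 2(3 + 4) = 14 cm/s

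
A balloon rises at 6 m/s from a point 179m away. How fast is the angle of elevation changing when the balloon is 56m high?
0.030531 rad/s

tan(θ) = y/179
sec²(θ) · dθ/dt = (1/179) · dy/dt
dθ/dt = cos²(θ)/179 · 6 = 179/(179² + 56²) · 6
dθ/dt = 0.030531 rad/s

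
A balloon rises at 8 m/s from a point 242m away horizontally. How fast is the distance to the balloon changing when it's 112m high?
448√17777/17777 ≈ 3.36 m/s

z² = 242² + y²
z = √(242² + 112²) = 2√17777
dz/dt = y/z · dy/dt = 112/(2√17777) · 8 = 448√17777/17777 ≈ 3.36 m/s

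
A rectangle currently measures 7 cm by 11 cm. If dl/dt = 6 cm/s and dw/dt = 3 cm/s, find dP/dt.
18 cm/s

P = 2(l + w)
dP/dt = 2(dl/dt + dw/dt) = 2(6 + 3) = 18 cm/s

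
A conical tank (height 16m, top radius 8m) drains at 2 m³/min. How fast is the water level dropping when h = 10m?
2/(25π) ≈ 0.02546 m/min

r/h = 8/16, so r = (1/2)h
V = (1/3)πr²h = (1/3)π((1/2)h)²h = (1/12)πh³
dV/dh = (1/4)πh²
dh/dt = (dV/dt)/(dV/dh) = -2/((1/4)π·10²) = -2/(25π) m/min
The level is dropping at 2/(25π) ≈ 0.02546 m/min.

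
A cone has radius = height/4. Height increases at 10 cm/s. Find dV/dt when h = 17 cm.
1445π/8 cm³/s

V = (1/3)π(h/4)²h = πh³/48
dV/dt = πh²/16 · 10
At h = 17: dV/dt = 1445π/8 cm³/s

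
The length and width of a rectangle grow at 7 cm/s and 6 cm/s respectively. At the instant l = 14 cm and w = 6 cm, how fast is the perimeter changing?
26 cm/s

P = 2(l + w)
dP/dt = 2(dl/dt + dw/dt) = 2(7 + 6) = 26 cm/s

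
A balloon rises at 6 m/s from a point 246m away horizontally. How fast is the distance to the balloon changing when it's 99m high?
198√7813/7813 ≈ 2.24 m/s

z² = 246² + y²
z = √(246² + 99²) = 3√7813
dz/dt = y/z · dy/dt = 99/(3√7813) · 6 = 198√7813/7813 ≈ 2.24 m/s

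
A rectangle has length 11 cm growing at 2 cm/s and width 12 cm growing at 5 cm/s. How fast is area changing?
79 cm²/s

A = lw
dA/dt = w·dl/dt + l·dw/dt = 12·2 + 11·5 = 79 cm²/s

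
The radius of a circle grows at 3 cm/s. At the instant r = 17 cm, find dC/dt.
6π cm/s

C = 2πr
dC/dt = 2π · dr/dt = 2π · 3 = 6π cm/s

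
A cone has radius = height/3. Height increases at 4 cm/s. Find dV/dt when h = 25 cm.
2500π/9 cm³/s

V = (1/3)π(h/3)²h = πh³/27
dV/dt = πh²/9 · 4
At h = 25: dV/dt = 2500π/9 cm³/s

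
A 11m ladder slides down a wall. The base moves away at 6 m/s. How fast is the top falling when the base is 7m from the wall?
7√2/2 ≈ 4.95 m/s

x² + y² = 11²
2x·dx/dt + 2y·dy/dt = 0
dy/dt = -x/y · dx/dt = -7/(6√2) · 6 = -7√2/2 m/s
The top is descending at 7√2/2 ≈ 4.95 m/s.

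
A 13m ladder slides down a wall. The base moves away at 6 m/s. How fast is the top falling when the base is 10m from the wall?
20√69/23 ≈ 7.223 m/s

x² + y² = 13²
2x·dx/dt + 2y·dy/dt = 0
dy/dt = -x/y · dx/dt = -10/√69 · 6 = -20√69/23 m/s
The top is descending at 20√69/23 ≈ 7.223 m/s.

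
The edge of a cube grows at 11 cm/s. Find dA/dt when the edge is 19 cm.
2508 cm²/s

A = 6s²
dA/dt = 12s · ds/dt = 12·19·11 = 2508 cm²/s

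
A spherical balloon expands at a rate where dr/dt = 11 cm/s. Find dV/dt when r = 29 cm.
37004π cm³/s

V = (4/3)πr³
dV/dt = dV/dr · dr/dt = 4πr² · 11
At r = 29: dV/dt = 37004π cm³/s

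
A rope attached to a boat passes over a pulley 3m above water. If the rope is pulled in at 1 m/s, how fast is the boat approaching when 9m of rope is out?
3√2/4 ≈ 1.061 m/s

rope² = x² + 3²
x = √(9² - 3²) = 6√2
dx/dt = (rope/x) · d(rope)/dt = (9/(6√2)) · (-1) = -3√2/4 m/s
The boat approaches at 3√2/4 ≈ 1.061 m/s.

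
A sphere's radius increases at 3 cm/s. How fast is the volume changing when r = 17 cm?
3468π cm³/s

V = (4/3)πr³
dV/dt = dV/dr · dr/dt = 4πr² · 3
At r = 17: dV/dt = 3468π cm³/s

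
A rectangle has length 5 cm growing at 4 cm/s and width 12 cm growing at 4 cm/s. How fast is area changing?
68 cm²/s

A = lw
dA/dt = w·dl/dt + l·dw/dt = 12·4 + 5·4 = 68 cm²/s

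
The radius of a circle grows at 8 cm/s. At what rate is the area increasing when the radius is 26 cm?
416π cm²/s

A = πr²
dA/dt = 2πr · dr/dt = 2π(26)(8) = 416π cm²/s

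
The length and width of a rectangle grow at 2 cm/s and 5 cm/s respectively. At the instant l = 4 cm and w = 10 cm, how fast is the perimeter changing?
14 cm/s

P = 2(l + w)
dP/dt = 2(dl/dt + dw/dt) = 2(2 + 5) = 14 cm/s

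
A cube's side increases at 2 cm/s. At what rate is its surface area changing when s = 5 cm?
120 cm²/s

A = 6s²
dA/dt = 12s · ds/dt = 12·5·2 = 120 cm²/s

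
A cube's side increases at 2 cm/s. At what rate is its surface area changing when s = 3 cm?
72 cm²/s

A = 6s²
dA/dt = 12s · ds/dt = 12·3·2 = 72 cm²/s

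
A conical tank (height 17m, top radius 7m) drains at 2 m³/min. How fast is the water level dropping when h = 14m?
289/(4802π) ≈ 0.01916 m/min

r/h = 7/17, so r = (7/17)h
V = (1/3)πr²h = (1/3)π((7/17)h)²h = (49/867)πh³
dV/dh = (49/289)πh²
dh/dt = (dV/dt)/(dV/dh) = -2/((49/289)π·14²) = -289/(4802π) m/min
The level is dropping at 289/(4802π) ≈ 0.01916 m/min.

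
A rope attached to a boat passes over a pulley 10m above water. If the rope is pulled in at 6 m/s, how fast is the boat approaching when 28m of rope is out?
28√19/19 ≈ 6.424 m/s

rope² = x² + 10²
x = √(28² - 10²) = 6√19
dx/dt = (rope/x) · d(rope)/dt = (28/(6√19)) · (-6) = -28√19/19 m/s
The boat approaches at 28√19/19 ≈ 6.424 m/s.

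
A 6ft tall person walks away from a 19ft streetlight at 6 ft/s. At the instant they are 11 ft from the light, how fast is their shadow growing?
36/13 ft/s

By similar triangles: 19/(x+s) = 6/s
Solving: s = 6x/13
ds/dt = 6/13 · dx/dt = 6/13 · 6 = 36/13 ft/s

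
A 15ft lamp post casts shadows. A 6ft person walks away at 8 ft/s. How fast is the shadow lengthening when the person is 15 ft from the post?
16/3 ft/s

By similar triangles: 15/(x+s) = 6/s
Solving: s = 6x/9
ds/dt = 6/9 · dx/dt = 2/3 · 8 = 16/3 ft/s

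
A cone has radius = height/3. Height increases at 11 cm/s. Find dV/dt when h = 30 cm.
1100π cm³/s

V = (1/3)π(h/3)²h = πh³/27
dV/dt = πh²/9 · 11
At h = 30: dV/dt = 1100π cm³/s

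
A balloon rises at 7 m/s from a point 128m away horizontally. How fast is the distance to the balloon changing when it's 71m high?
497√857/4285 ≈ 3.395 m/s

z² = 128² + y²
z = √(128² + 71²) = 5√857
dz/dt = y/z · dy/dt = 71/(5√857) · 7 = 497√857/4285 ≈ 3.395 m/s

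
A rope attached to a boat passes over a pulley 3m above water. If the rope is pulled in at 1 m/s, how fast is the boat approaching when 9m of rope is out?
3√2/4 ≈ 1.061 m/s

rope² = x² + 3²
x = √(9² - 3²) = 6√2
dx/dt = (rope/x) · d(rope)/dt = (9/(6√2)) · (-1) = -3√2/4 m/s
The boat approaches at 3√2/4 ≈ 1.061 m/s.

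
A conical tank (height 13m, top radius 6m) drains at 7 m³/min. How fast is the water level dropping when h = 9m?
1183/(2916π) ≈ 0.1291 m/min

r/h = 6/13, so r = (6/13)h
V = (1/3)πr²h = (1/3)π((6/13)h)²h = (12/169)πh³
dV/dh = (36/169)πh²
dh/dt = (dV/dt)/(dV/dh) = -7/((36/169)π·9²) = -1183/(2916π) m/min
The level is dropping at 1183/(2916π) ≈ 0.1291 m/min.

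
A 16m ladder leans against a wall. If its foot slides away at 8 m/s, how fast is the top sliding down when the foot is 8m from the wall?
8√3/3 ≈ 4.619 m/s

x² + y² = 16²
2x·dx/dt + 2y·dy/dt = 0
dy/dt = -x/y · dx/dt = -8/(8√3) · 8 = -8√3/3 m/s
The top is descending at 8√3/3 ≈ 4.619 m/s.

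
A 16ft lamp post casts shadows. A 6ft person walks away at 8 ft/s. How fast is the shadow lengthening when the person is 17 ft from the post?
24/5 ft/s

By similar triangles: 16/(x+s) = 6/s
Solving: s = 6x/10
ds/dt = 6/10 · dx/dt = 3/5 · 8 = 24/5 ft/s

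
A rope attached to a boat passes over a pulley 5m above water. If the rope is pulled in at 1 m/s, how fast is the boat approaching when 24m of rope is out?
24√551/551 ≈ 1.022 m/s

rope² = x² + 5²
x = √(24² - 5²) = √551
dx/dt = (rope/x) · d(rope)/dt = (24/√551) · (-1) = -24√551/551 m/s
The boat approaches at 24√551/551 ≈ 1.022 m/s.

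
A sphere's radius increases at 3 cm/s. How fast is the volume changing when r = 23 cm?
6348π cm³/s

V = (4/3)πr³
dV/dt = dV/dr · dr/dt = 4πr² · 3
At r = 23: dV/dt = 6348π cm³/s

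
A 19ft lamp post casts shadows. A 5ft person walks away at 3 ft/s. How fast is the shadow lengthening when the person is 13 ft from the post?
15/14 ft/s

By similar triangles: 19/(x+s) = 5/s
Solving: s = 5x/14
ds/dt = 5/14 · dx/dt = 5/14 · 3 = 15/14 ft/s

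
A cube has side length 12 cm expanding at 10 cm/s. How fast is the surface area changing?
1440 cm²/s

A = 6s²
dA/dt = 12s · ds/dt = 12·12·10 = 1440 cm²/s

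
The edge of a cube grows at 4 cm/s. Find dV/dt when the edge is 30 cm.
10800 cm³/s

V = s³
dV/dt = 3s² · ds/dt = 3·30²·4 = 10800 cm³/s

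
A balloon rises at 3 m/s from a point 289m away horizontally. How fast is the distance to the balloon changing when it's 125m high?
375√99146/99146 ≈ 1.191 m/s

z² = 289² + y²
z = √(289² + 125²) = √99146
dz/dt = y/z · dy/dt = 125/√99146 · 3 = 375√99146/99146 ≈ 1.191 m/s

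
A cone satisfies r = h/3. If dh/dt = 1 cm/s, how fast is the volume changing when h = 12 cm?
16π cm³/s

V = (1/3)π(h/3)²h = πh³/27
dV/dt = πh²/9 · 1
At h = 12: dV/dt = 16π cm³/s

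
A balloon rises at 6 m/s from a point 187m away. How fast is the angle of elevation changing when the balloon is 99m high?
0.025061 rad/s

tan(θ) = y/187
sec²(θ) · dθ/dt = (1/187) · dy/dt
dθ/dt = cos²(θ)/187 · 6 = 187/(187² + 99²) · 6
dθ/dt = 0.025061 rad/s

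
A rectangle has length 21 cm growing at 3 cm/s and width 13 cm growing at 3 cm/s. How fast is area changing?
102 cm²/s

A = lw
dA/dt = w·dl/dt + l·dw/dt = 13·3 + 21·3 = 102 cm²/s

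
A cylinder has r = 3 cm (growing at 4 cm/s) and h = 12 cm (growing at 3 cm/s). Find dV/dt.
315π cm³/s

V = πr²h
dV/dt = 2πrh·dr/dt + πr²·dh/dt
= 2π(3)(12)(4) + π(3)²(3)
= 315π cm³/s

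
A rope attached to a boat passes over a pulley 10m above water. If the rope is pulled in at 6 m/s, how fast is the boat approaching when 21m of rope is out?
126√341/341 ≈ 6.823 m/s

rope² = x² + 10²
x = √(21² - 10²) = √341
dx/dt = (rope/x) · d(rope)/dt = (21/√341) · (-6) = -126√341/341 m/s
The boat approaches at 126√341/341 ≈ 6.823 m/s.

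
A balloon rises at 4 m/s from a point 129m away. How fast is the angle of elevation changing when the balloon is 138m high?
0.01446 rad/s

tan(θ) = y/129
sec²(θ) · dθ/dt = (1/129) · dy/dt
dθ/dt = cos²(θ)/129 · 4 = 129/(129² + 138²) · 4
dθ/dt = 0.01446 rad/s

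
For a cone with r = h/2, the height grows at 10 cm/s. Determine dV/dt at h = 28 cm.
1960π cm³/s

V = (1/3)π(h/2)²h = πh³/12
dV/dt = πh²/4 · 10
At h = 28: dV/dt = 1960π cm³/s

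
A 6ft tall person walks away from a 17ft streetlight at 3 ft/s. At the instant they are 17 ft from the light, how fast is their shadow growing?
18/11 ft/s

By similar triangles: 17/(x+s) = 6/s
Solving: s = 6x/11
ds/dt = 6/11 · dx/dt = 6/11 · 3 = 18/11 ft/s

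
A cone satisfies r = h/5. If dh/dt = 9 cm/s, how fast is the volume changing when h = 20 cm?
144π cm³/s

V = (1/3)π(h/5)²h = πh³/75
dV/dt = πh²/25 · 9
At h = 20: dV/dt = 144π cm³/s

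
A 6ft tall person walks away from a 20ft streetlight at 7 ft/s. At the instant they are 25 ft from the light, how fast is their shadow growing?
3 ft/s

By similar triangles: 20/(x+s) = 6/s
Solving: s = 6x/14
ds/dt = 6/14 · dx/dt = 3/7 · 7 = 3 ft/s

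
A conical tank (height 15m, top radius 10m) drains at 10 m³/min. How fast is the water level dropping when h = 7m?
45/(98π) ≈ 0.1462 m/min

r/h = 10/15, so r = (2/3)h
V = (1/3)πr²h = (1/3)π((2/3)h)²h = (4/27)πh³
dV/dh = (4/9)πh²
dh/dt = (dV/dt)/(dV/dh) = -10/((4/9)π·7²) = -45/(98π) m/min
The level is dropping at 45/(98π) ≈ 0.1462 m/min.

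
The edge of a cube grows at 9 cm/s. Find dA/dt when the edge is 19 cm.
2052 cm²/s

A = 6s²
dA/dt = 12s · ds/dt = 12·19·9 = 2052 cm²/s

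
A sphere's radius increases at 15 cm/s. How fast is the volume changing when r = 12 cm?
8640π cm³/s

V = (4/3)πr³
dV/dt = dV/dr · dr/dt = 4πr² · 15
At r = 12: dV/dt = 8640π cm³/s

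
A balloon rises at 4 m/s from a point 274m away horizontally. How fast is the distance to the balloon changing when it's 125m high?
500√90701/90701 ≈ 1.66 m/s

z² = 274² + y²
z = √(274² + 125²) = √90701
dz/dt = y/z · dy/dt = 125/√90701 · 4 = 500√90701/90701 ≈ 1.66 m/s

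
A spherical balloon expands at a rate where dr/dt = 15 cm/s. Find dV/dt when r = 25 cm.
37500π cm³/s

V = (4/3)πr³
dV/dt = dV/dr · dr/dt = 4πr² · 15
At r = 25: dV/dt = 37500π cm³/s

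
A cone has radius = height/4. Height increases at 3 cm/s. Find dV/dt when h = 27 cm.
2187π/16 cm³/s

V = (1/3)π(h/4)²h = πh³/48
dV/dt = πh²/16 · 3
At h = 27: dV/dt = 2187π/16 cm³/s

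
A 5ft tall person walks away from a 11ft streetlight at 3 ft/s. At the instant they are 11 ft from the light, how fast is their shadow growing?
5/2 ft/s

By similar triangles: 11/(x+s) = 5/s
Solving: s = 5x/6
ds/dt = 5/6 · dx/dt = 5/6 · 3 = 5/2 ft/s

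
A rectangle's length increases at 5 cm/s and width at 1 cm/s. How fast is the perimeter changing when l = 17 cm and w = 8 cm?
12 cm/s

P = 2(l + w)
dP/dt = 2(dl/dt + dw/dt) = 2(5 + 1) = 12 cm/s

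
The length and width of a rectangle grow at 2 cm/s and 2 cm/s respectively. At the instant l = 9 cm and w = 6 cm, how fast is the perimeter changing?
8 cm/s

P = 2(l + w)
dP/dt = 2(dl/dt + dw/dt) = 2(2 + 2) = 8 cm/s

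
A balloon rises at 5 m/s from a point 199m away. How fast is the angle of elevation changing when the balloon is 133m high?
0.017368 rad/s

tan(θ) = y/199
sec²(θ) · dθ/dt = (1/199) · dy/dt
dθ/dt = cos²(θ)/199 · 5 = 199/(199² + 133²) · 5
dθ/dt = 0.017368 rad/s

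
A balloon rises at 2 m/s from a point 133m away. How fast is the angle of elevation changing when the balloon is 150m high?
0.006619 rad/s

tan(θ) = y/133
sec²(θ) · dθ/dt = (1/133) · dy/dt
dθ/dt = cos²(θ)/133 · 2 = 133/(133² + 150²) · 2
dθ/dt = 0.006619 rad/s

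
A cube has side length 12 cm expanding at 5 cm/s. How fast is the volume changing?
2160 cm³/s

V = s³
dV/dt = 3s² · ds/dt = 3·12²·5 = 2160 cm³/s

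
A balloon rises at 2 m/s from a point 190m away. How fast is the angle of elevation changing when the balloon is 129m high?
0.007205 rad/s

tan(θ) = y/190
sec²(θ) · dθ/dt = (1/190) · dy/dt
dθ/dt = cos²(θ)/190 · 2 = 190/(190² + 129²) · 2
dθ/dt = 0.007205 rad/s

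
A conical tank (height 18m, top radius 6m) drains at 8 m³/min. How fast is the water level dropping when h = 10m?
18/(25π) ≈ 0.2292 m/min

r/h = 6/18, so r = (1/3)h
V = (1/3)πr²h = (1/3)π((1/3)h)²h = (1/27)πh³
dV/dh = (1/9)πh²
dh/dt = (dV/dt)/(dV/dh) = -8/((1/9)π·10²) = -18/(25π) m/min
The level is dropping at 18/(25π) ≈ 0.2292 m/min.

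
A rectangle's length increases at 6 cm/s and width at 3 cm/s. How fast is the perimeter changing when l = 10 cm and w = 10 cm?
18 cm/s

P = 2(l + w)
dP/dt = 2(dl/dt + dw/dt) = 2(6 + 3) = 18 cm/s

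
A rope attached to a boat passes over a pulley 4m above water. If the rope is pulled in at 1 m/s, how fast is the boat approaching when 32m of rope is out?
8√7/21 ≈ 1.008 m/s

rope² = x² + 4²
x = √(32² - 4²) = 12√7
dx/dt = (rope/x) · d(rope)/dt = (32/(12√7)) · (-1) = -8√7/21 m/s
The boat approaches at 8√7/21 ≈ 1.008 m/s.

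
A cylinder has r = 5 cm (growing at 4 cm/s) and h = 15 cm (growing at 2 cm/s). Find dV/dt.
650π cm³/s

V = πr²h
dV/dt = 2πrh·dr/dt + πr²·dh/dt
= 2π(5)(15)(4) + π(5)²(2)
= 650π cm³/s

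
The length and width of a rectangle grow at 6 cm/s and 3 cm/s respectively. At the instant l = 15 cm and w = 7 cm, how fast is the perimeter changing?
18 cm/s

P = 2(l + w)
dP/dt = 2(dl/dt + dw/dt) = 2(6 + 3) = 18 cm/s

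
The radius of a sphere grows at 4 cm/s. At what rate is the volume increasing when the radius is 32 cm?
16384π cm³/s

V = (4/3)πr³
dV/dt = dV/dr · dr/dt = 4πr² · 4
At r = 32: dV/dt = 16384π cm³/s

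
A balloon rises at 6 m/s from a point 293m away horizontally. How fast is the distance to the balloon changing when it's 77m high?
231√91778/45889 ≈ 1.525 m/s

z² = 293² + y²
z = √(293² + 77²) = √91778
dz/dt = y/z · dy/dt = 77/√91778 · 6 = 231√91778/45889 ≈ 1.525 m/s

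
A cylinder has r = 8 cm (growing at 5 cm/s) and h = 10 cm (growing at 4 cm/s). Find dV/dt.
1056π cm³/s

V = πr²h
dV/dt = 2πrh·dr/dt + πr²·dh/dt
= 2π(8)(10)(5) + π(8)²(4)
= 1056π cm³/s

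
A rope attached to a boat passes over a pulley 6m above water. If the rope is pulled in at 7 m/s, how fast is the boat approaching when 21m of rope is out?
49√5/15 ≈ 7.304 m/s

rope² = x² + 6²
x = √(21² - 6²) = 9√5
dx/dt = (rope/x) · d(rope)/dt = (21/(9√5)) · (-7) = -49√5/15 m/s
The boat approaches at 49√5/15 ≈ 7.304 m/s.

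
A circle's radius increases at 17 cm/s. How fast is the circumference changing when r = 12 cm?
34π cm/s

C = 2πr
dC/dt = 2π · dr/dt = 2π · 17 = 34π cm/s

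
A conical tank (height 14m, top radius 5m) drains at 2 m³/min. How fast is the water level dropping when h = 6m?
98/(225π) ≈ 0.1386 m/min

r/h = 5/14, so r = (5/14)h
V = (1/3)πr²h = (1/3)π((5/14)h)²h = (25/588)πh³
dV/dh = (25/196)πh²
dh/dt = (dV/dt)/(dV/dh) = -2/((25/196)π·6²) = -98/(225π) m/min
The level is dropping at 98/(225π) ≈ 0.1386 m/min.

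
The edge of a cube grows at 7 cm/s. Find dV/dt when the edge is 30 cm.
18900 cm³/s

V = s³
dV/dt = 3s² · ds/dt = 3·30²·7 = 18900 cm³/s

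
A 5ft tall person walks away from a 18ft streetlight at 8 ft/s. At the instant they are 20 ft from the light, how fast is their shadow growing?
40/13 ft/s

By similar triangles: 18/(x+s) = 5/s
Solving: s = 5x/13
ds/dt = 5/13 · dx/dt = 5/13 · 8 = 40/13 ft/s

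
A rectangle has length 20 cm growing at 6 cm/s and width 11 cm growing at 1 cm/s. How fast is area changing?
86 cm²/s

A = lw
dA/dt = w·dl/dt + l·dw/dt = 11·6 + 20·1 = 86 cm²/s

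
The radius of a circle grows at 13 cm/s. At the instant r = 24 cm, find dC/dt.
26π cm/s

C = 2πr
dC/dt = 2π · dr/dt = 2π · 13 = 26π cm/s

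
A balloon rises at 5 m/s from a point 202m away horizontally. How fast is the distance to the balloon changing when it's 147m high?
735√62413/62413 ≈ 2.942 m/s

z² = 202² + y²
z = √(202² + 147²) = √62413
dz/dt = y/z · dy/dt = 147/√62413 · 5 = 735√62413/62413 ≈ 2.942 m/s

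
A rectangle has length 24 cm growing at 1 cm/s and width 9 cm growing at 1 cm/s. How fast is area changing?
33 cm²/s

A = lw
dA/dt = w·dl/dt + l·dw/dt = 9·1 + 24·1 = 33 cm²/s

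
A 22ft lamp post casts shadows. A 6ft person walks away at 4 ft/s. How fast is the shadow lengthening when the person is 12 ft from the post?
3/2 ft/s

By similar triangles: 22/(x+s) = 6/s
Solving: s = 6x/16
ds/dt = 6/16 · dx/dt = 3/8 · 4 = 3/2 ft/s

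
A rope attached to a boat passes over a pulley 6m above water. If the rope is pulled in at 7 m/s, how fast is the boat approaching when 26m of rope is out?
91√10/40 ≈ 7.194 m/s

rope² = x² + 6²
x = √(26² - 6²) = 8√10
dx/dt = (rope/x) · d(rope)/dt = (26/(8√10)) · (-7) = -91√10/40 m/s
The boat approaches at 91√10/40 ≈ 7.194 m/s.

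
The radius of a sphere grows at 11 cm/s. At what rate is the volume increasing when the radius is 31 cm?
42284π cm³/s

V = (4/3)πr³
dV/dt = dV/dr · dr/dt = 4πr² · 11
At r = 31: dV/dt = 42284π cm³/s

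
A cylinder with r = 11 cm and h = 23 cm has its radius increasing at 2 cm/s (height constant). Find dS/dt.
180π cm²/s

S = 2πrh + 2πr² (lateral + bases)
dS/dt = (2πh + 4πr)·dr/dt = (2π·23 + 4π·11)·2
= 180π cm²/s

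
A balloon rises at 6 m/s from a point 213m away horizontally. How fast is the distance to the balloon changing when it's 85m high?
255√52594/26297 ≈ 2.224 m/s

z² = 213² + y²
z = √(213² + 85²) = √52594
dz/dt = y/z · dy/dt = 85/√52594 · 6 = 255√52594/26297 ≈ 2.224 m/s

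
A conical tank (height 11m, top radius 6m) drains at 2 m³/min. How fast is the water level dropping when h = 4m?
121/(288π) ≈ 0.1337 m/min

r/h = 6/11, so r = (6/11)h
V = (1/3)πr²h = (1/3)π((6/11)h)²h = (12/121)πh³
dV/dh = (36/121)πh²
dh/dt = (dV/dt)/(dV/dh) = -2/((36/121)π·4²) = -121/(288π) m/min
The level is dropping at 121/(288π) ≈ 0.1337 m/min.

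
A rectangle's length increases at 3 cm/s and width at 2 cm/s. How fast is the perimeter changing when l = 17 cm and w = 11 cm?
10 cm/s

P = 2(l + w)
dP/dt = 2(dl/dt + dw/dt) = 2(3 + 2) = 10 cm/s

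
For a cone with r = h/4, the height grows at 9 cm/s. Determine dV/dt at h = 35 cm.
11025π/16 cm³/s

V = (1/3)π(h/4)²h = πh³/48
dV/dt = πh²/16 · 9
At h = 35: dV/dt = 11025π/16 cm³/s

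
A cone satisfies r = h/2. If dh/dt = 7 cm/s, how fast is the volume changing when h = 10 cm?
175π cm³/s

V = (1/3)π(h/2)²h = πh³/12
dV/dt = πh²/4 · 7
At h = 10: dV/dt = 175π cm³/s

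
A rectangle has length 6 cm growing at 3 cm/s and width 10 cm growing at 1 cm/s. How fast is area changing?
36 cm²/s

A = lw
dA/dt = w·dl/dt + l·dw/dt = 10·3 + 6·1 = 36 cm²/s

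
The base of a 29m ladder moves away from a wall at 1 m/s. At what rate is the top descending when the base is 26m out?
26√165/165 ≈ 2.024 m/s

x² + y² = 29²
2x·dx/dt + 2y·dy/dt = 0
dy/dt = -x/y · dx/dt = -26/√165 · 1 = -26√165/165 m/s
The top is descending at 26√165/165 ≈ 2.024 m/s.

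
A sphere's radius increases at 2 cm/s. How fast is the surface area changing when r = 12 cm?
192π cm²/s

S = 4πr²
dS/dt = dS/dr · dr/dt = 8πr · 2
At r = 12: dS/dt = 192π cm²/s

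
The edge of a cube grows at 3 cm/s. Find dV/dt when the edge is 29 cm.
7569 cm³/s

V = s³
dV/dt = 3s² · ds/dt = 3·29²·3 = 7569 cm³/s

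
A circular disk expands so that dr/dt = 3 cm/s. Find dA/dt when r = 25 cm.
150π cm²/s

A = πr²
dA/dt = 2πr · dr/dt = 2π(25)(3) = 150π cm²/s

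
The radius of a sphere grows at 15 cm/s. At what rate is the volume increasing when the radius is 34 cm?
69360π cm³/s

V = (4/3)πr³
dV/dt = dV/dr · dr/dt = 4πr² · 15
At r = 34: dV/dt = 69360π cm³/s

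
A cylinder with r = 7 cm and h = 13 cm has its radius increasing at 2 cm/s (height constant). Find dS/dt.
108π cm²/s

S = 2πrh + 2πr² (lateral + bases)
dS/dt = (2πh + 4πr)·dr/dt = (2π·13 + 4π·7)·2
= 108π cm²/s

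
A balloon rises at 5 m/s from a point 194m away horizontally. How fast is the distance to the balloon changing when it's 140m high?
350√14309/14309 ≈ 2.926 m/s

z² = 194² + y²
z = √(194² + 140²) = 2√14309
dz/dt = y/z · dy/dt = 140/(2√14309) · 5 = 350√14309/14309 ≈ 2.926 m/s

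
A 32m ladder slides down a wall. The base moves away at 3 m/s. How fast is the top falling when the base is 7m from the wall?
7√39/65 ≈ 0.6725 m/s

x² + y² = 32²
2x·dx/dt + 2y·dy/dt = 0
dy/dt = -x/y · dx/dt = -7/(5√39) · 3 = -7√39/65 m/s
The top is descending at 7√39/65 ≈ 0.6725 m/s.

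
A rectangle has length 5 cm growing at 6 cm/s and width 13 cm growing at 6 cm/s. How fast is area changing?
108 cm²/s

A = lw
dA/dt = w·dl/dt + l·dw/dt = 13·6 + 5·6 = 108 cm²/s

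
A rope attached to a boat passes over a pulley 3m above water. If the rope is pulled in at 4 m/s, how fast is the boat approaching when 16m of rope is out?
64√247/247 ≈ 4.072 m/s

rope² = x² + 3²
x = √(16² - 3²) = √247
dx/dt = (rope/x) · d(rope)/dt = (16/√247) · (-4) = -64√247/247 m/s
The boat approaches at 64√247/247 ≈ 4.072 m/s.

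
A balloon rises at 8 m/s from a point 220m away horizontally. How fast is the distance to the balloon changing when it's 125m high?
200√2561/2561 ≈ 3.952 m/s

z² = 220² + y²
z = √(220² + 125²) = 5√2561
dz/dt = y/z · dy/dt = 125/(5√2561) · 8 = 200√2561/2561 ≈ 3.952 m/s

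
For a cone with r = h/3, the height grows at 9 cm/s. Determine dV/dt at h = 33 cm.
1089π cm³/s

V = (1/3)π(h/3)²h = πh³/27
dV/dt = πh²/9 · 9
At h = 33: dV/dt = 1089π cm³/s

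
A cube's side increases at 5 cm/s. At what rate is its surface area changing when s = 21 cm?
1260 cm²/s

A = 6s²
dA/dt = 12s · ds/dt = 12·21·5 = 1260 cm²/s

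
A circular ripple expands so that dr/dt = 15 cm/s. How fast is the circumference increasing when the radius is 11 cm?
30π cm/s

C = 2πr
dC/dt = 2π · dr/dt = 2π · 15 = 30π cm/s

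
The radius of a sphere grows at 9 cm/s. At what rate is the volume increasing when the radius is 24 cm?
20736π cm³/s

V = (4/3)πr³
dV/dt = dV/dr · dr/dt = 4πr² · 9
At r = 24: dV/dt = 20736π cm³/s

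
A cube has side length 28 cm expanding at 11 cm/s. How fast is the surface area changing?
3696 cm²/s

A = 6s²
dA/dt = 12s · ds/dt = 12·28·11 = 3696 cm²/s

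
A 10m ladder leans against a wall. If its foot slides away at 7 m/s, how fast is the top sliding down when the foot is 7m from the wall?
49√51/51 ≈ 6.861 m/s

x² + y² = 10²
2x·dx/dt + 2y·dy/dt = 0
dy/dt = -x/y · dx/dt = -7/√51 · 7 = -49√51/51 m/s
The top is descending at 49√51/51 ≈ 6.861 m/s.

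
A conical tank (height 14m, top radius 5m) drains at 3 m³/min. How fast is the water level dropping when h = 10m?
147/(625π) ≈ 0.07487 m/min

r/h = 5/14, so r = (5/14)h
V = (1/3)πr²h = (1/3)π((5/14)h)²h = (25/588)πh³
dV/dh = (25/196)πh²
dh/dt = (dV/dt)/(dV/dh) = -3/((25/196)π·10²) = -147/(625π) m/min
The level is dropping at 147/(625π) ≈ 0.07487 m/min.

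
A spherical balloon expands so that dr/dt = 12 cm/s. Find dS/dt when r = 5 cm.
480π cm²/s

S = 4πr²
dS/dt = dS/dr · dr/dt = 8πr · 12
At r = 5: dS/dt = 480π cm²/s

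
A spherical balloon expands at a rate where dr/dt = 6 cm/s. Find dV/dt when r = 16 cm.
6144π cm³/s

V = (4/3)πr³
dV/dt = dV/dr · dr/dt = 4πr² · 6
At r = 16: dV/dt = 6144π cm³/s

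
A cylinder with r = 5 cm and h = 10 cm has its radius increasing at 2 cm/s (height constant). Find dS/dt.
80π cm²/s

S = 2πrh + 2πr² (lateral + bases)
dS/dt = (2πh + 4πr)·dr/dt = (2π·10 + 4π·5)·2
= 80π cm²/s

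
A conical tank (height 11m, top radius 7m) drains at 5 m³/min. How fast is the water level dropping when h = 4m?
605/(784π) ≈ 0.2456 m/min

r/h = 7/11, so r = (7/11)h
V = (1/3)πr²h = (1/3)π((7/11)h)²h = (49/363)πh³
dV/dh = (49/121)πh²
dh/dt = (dV/dt)/(dV/dh) = -5/((49/121)π·4²) = -605/(784π) m/min
The level is dropping at 605/(784π) ≈ 0.2456 m/min.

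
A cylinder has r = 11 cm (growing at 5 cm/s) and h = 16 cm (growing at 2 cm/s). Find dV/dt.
2002π cm³/s

V = πr²h
dV/dt = 2πrh·dr/dt + πr²·dh/dt
= 2π(11)(16)(5) + π(11)²(2)
= 2002π cm³/s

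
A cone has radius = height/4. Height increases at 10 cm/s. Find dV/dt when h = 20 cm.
250π cm³/s

V = (1/3)π(h/4)²h = πh³/48
dV/dt = πh²/16 · 10
At h = 20: dV/dt = 250π cm³/s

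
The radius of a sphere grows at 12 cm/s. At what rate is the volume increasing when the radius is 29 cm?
40368π cm³/s

V = (4/3)πr³
dV/dt = dV/dr · dr/dt = 4πr² · 12
At r = 29: dV/dt = 40368π cm³/s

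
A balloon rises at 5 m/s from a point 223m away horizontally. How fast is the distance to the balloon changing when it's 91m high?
91√58010/11602 ≈ 1.889 m/s

z² = 223² + y²
z = √(223² + 91²) = √58010
dz/dt = y/z · dy/dt = 91/√58010 · 5 = 91√58010/11602 ≈ 1.889 m/s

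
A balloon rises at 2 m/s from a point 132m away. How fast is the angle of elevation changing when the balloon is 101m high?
0.009557 rad/s

tan(θ) = y/132
sec²(θ) · dθ/dt = (1/132) · dy/dt
dθ/dt = cos²(θ)/132 · 2 = 132/(132² + 101²) · 2
dθ/dt = 0.009557 rad/s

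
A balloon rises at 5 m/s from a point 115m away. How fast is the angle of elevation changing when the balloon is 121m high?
0.020634 rad/s

tan(θ) = y/115
sec²(θ) · dθ/dt = (1/115) · dy/dt
dθ/dt = cos²(θ)/115 · 5 = 115/(115² + 121²) · 5
dθ/dt = 0.020634 rad/s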